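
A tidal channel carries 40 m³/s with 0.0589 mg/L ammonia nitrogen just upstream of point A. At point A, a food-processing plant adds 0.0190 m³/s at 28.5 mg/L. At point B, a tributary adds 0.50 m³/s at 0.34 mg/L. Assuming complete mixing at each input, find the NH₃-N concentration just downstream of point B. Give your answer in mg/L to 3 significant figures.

After input A: C = (40·0.0589 + 0.019·28.5) / 40.02 = 0.0724 mg/L.
After input B: C = (40.02·0.0724 + 0.5·0.34) / 40.52 = 0.07571 mg/L.

0.0757 mg/L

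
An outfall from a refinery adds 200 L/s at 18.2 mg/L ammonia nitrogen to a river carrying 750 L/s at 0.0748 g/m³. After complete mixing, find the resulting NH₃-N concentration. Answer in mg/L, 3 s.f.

200 L/s = 0.2 m³/s.
750 L/s = 0.75 m³/s.
By mass balance at complete mixing, C = (0.2·18.2 + 0.75·0.0748) / (0.2 + 0.75) = 3.696/0.95 = 3.891 mg/L.

3.89 mg/L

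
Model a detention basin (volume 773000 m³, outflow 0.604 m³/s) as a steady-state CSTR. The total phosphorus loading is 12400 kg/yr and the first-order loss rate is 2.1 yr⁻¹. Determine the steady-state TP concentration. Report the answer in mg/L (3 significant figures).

0.599 mg/L

Outflow Q = 0.604 m³/s × 3.156e+07 s/yr = 1.906e+07 m³/yr.
Steady-state CSTR mass balance: W = Q·C + k·V·C, so C = W/(Q + kV).
Q + kV = 1.906e+07 + 2.1·773000 = 2.068e+07 m³/yr.
C = 12400/2.068e+07 = 0.0005995 kg/m³ = 0.5995 mg/L.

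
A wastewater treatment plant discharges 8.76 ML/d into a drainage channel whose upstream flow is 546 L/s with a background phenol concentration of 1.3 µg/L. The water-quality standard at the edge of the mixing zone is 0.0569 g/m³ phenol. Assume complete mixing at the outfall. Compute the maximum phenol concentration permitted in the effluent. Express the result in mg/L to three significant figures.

8.76 ML/d = 0.1014 m³/s.
546 L/s = 0.546 m³/s.
1.3 µg/L = 0.0013 mg/L.
Mass balance: 0.0569·0.6474 = 0.1014·Cₑ + 0.546·0.0013.
Cₑ = (0.03684 − 0.0007098) / 0.1014 = 0.3563 mg/L.

0.356 mg/L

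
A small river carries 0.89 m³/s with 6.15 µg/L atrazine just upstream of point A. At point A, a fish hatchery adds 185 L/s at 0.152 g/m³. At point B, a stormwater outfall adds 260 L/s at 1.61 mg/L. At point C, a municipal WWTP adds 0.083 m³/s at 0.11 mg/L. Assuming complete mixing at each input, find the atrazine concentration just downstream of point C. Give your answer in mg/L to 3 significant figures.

6.15 µg/L = 0.00615 mg/L.
185 L/s = 0.185 m³/s.
After input A: C = (0.89·0.00615 + 0.185·0.152) / 1.075 = 0.03125 mg/L.
260 L/s = 0.26 m³/s.
After input B: C = (1.075·0.03125 + 0.26·1.61) / 1.335 = 0.3387 mg/L.
After input C: C = (1.335·0.3387 + 0.083·0.11) / 1.418 = 0.3253 mg/L.

0.325 mg/L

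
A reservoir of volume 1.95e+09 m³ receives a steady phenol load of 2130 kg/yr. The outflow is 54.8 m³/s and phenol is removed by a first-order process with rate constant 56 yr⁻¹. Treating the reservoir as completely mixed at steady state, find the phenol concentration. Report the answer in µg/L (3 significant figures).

Outflow Q = 54.8 m³/s × 3.156e+07 s/yr = 1.729e+09 m³/yr.
Steady-state CSTR mass balance: W = Q·C + k·V·C, so C = W/(Q + kV).
Q + kV = 1.729e+09 + 56·1.95e+09 = 1.109e+11 m³/yr.
C = 2130/1.109e+11 = 1.92e-08 kg/m³ = 1.92e-05 mg/L = 0.0192 µg/L.

0.0192 µg/L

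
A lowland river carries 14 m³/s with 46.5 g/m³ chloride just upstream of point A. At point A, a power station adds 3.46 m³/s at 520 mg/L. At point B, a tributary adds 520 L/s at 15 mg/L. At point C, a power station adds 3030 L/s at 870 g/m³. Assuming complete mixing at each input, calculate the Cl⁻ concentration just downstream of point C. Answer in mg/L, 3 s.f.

After input A: C = (14·46.5 + 3.46·520) / 17.46 = 140.3 mg/L.
520 L/s = 0.52 m³/s.
After input B: C = (17.46·140.3 + 0.52·15) / 17.98 = 136.7 mg/L.
3030 L/s = 3.03 m³/s.
After input C: C = (17.98·136.7 + 3.03·870) / 21.01 = 242.5 mg/L.

242 mg/L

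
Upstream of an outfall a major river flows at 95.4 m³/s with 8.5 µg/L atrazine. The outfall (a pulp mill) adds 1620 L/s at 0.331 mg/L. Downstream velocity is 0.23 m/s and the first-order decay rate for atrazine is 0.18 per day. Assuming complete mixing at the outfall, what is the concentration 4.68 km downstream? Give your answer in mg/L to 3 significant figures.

0.0133 mg/L

1620 L/s = 1.62 m³/s.
8.5 µg/L = 0.0085 mg/L.
After complete mixing, C₀ = (1.62·0.331 + 95.4·0.0085) / 97.02 = 0.01388 mg/L.
Travel time t = 4680 m / 0.23 m/s = 2.035e+04 s = 0.2355 d.
C = 0.01388·exp(−0.18·0.2355) = 0.01388·0.9585 = 0.01331 mg/L.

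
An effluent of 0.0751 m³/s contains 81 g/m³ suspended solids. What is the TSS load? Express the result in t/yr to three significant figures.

192 t/yr

Mass flux = Q·C = 0.0751 m³/s × 81 g/m³ = 6.083 g/s.
= 6.083 g/s × 31.56 = 192 t/yr.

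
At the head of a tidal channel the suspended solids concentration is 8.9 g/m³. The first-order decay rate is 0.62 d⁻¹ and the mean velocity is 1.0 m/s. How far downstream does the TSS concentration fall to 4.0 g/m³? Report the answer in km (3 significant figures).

From C = C₀·e^(−kt), t = ln(C₀/C)/k = ln(8.9/4.0)/0.62 = 0.7998/0.62 = 1.29 d.
Distance = v·t = 1.0 m/s × 1.114e+05 s = 1.114e+05 m = 111.4 km.

111 km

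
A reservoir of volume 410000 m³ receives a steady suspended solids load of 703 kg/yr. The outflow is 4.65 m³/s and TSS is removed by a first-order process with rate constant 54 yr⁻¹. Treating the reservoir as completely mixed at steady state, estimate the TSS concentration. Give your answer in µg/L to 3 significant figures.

4.16 µg/L

Outflow Q = 4.65 m³/s × 3.156e+07 s/yr = 1.467e+08 m³/yr.
Steady-state CSTR mass balance: W = Q·C + k·V·C, so C = W/(Q + kV).
Q + kV = 1.467e+08 + 54·410000 = 1.689e+08 m³/yr.
C = 703/1.689e+08 = 4.163e-06 kg/m³ = 0.004163 mg/L = 4.163 µg/L.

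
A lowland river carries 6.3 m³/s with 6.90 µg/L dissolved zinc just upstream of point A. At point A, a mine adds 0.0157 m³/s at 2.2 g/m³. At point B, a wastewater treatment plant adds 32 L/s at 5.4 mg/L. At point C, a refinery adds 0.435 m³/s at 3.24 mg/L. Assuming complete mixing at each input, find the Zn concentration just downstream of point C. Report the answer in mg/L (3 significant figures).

0.245 mg/L

6.90 µg/L = 0.0069 mg/L.
After input A: C = (6.3·0.0069 + 0.0157·2.2) / 6.316 = 0.01235 mg/L.
32 L/s = 0.032 m³/s.
After input B: C = (6.316·0.01235 + 0.032·5.4) / 6.348 = 0.03951 mg/L.
After input C: C = (6.348·0.03951 + 0.435·3.24) / 6.783 = 0.2448 mg/L.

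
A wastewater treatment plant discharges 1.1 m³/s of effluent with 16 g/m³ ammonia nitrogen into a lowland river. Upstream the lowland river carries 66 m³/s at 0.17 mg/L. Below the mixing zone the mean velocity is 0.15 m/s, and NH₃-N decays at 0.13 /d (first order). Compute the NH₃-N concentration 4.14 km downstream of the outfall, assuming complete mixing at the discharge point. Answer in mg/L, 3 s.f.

0.412 mg/L

After complete mixing, C₀ = (1.1·16 + 66·0.17) / 67.1 = 0.4295 mg/L.
Travel time t = 4140 m / 0.15 m/s = 2.76e+04 s = 0.3194 d.
C = 0.4295·exp(−0.13·0.3194) = 0.4295·0.9593 = 0.412 mg/L.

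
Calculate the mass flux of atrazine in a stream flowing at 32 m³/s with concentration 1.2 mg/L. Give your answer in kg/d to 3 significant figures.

Mass flux = Q·C = 32 m³/s × 1.2 g/m³ = 38.4 g/s.
= 38.4 g/s × 86.4 = 3318 kg/d.

3320 kg/d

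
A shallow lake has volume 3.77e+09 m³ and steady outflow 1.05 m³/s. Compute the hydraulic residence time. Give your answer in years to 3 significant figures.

114 yr

Q = 1.05 m³/s × 3.156e+07 s/yr = 3.314e+07 m³/yr.
Hydraulic residence time τ = V/Q = 3.77e+09/3.314e+07 = 113.8 yr.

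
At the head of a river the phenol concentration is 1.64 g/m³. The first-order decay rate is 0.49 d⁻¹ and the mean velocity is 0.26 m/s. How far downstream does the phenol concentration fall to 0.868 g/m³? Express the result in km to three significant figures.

29.2 km

From C = C₀·e^(−kt), t = ln(C₀/C)/k = ln(1.64/0.868)/0.49 = 0.6363/0.49 = 1.298 d.
Distance = v·t = 0.26 m/s × 1.122e+05 s = 2.917e+04 m = 29.17 km.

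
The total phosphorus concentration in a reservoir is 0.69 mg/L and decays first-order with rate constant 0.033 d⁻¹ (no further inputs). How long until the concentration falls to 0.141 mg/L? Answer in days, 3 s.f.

48.1 d

t = ln(C₀/C)/k = ln(0.69/0.141)/0.033 = 1.588/0.033 = 48.12 d.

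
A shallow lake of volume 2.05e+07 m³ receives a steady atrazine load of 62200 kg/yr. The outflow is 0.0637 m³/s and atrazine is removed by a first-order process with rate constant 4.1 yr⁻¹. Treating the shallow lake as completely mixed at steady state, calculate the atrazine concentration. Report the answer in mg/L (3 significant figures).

Outflow Q = 0.0637 m³/s × 3.156e+07 s/yr = 2.01e+06 m³/yr.
Steady-state CSTR mass balance: W = Q·C + k·V·C, so C = W/(Q + kV).
Q + kV = 2.01e+06 + 4.1·2.05e+07 = 8.606e+07 m³/yr.
C = 62200/8.606e+07 = 0.0007227 kg/m³ = 0.7227 mg/L.

0.723 mg/L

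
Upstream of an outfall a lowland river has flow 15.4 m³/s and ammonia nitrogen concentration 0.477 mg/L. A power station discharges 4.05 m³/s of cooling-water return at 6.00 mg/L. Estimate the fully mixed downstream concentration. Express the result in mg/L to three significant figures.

Conservation of mass across the mixing zone: C = (4.05·6 + 15.4·0.477) / (4.05 + 15.4) = 31.65/19.45 = 1.627 mg/L.

1.63 mg/L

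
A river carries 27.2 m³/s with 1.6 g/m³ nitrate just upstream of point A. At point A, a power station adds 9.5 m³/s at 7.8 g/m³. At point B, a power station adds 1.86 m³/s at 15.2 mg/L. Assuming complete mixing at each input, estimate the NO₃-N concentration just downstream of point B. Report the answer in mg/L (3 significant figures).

After input A: C = (27.2·1.6 + 9.5·7.8) / 36.7 = 3.205 mg/L.
After input B: C = (36.7·3.205 + 1.86·15.2) / 38.56 = 3.784 mg/L.

3.78 mg/L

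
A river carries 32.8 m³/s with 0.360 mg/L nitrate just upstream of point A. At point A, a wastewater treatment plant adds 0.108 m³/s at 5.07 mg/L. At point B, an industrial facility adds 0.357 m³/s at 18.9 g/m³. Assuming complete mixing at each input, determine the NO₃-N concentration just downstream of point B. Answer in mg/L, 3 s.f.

0.574 mg/L

After input A: C = (32.8·0.36 + 0.108·5.07) / 32.91 = 0.3755 mg/L.
After input B: C = (32.91·0.3755 + 0.357·18.9) / 33.26 = 0.5743 mg/L.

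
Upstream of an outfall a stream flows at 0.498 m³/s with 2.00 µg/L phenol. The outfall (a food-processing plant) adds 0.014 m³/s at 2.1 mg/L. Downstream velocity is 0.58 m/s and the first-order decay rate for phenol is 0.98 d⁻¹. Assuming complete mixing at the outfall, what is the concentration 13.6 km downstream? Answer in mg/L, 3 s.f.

2.00 µg/L = 0.002 mg/L.
After complete mixing, C₀ = (0.014·2.1 + 0.498·0.002) / 0.512 = 0.05937 mg/L.
Travel time t = 1.36e+04 m / 0.58 m/s = 2.345e+04 s = 0.2714 d.
C = 0.05937·exp(−0.98·0.2714) = 0.05937·0.7665 = 0.0455 mg/L.

0.0455 mg/L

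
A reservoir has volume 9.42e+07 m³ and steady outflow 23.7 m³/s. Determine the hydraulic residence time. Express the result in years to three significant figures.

Q = 23.7 m³/s × 3.156e+07 s/yr = 7.479e+08 m³/yr.
Hydraulic residence time τ = V/Q = 9.42e+07/7.479e+08 = 0.126 yr.

0.126 yr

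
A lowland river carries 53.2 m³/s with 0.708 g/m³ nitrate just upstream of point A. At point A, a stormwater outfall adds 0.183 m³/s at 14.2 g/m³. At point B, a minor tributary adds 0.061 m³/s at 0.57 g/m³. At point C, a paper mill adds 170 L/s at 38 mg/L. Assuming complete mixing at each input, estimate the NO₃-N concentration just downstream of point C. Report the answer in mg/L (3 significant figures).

0.872 mg/L

After input A: C = (53.2·0.708 + 0.183·14.2) / 53.38 = 0.7543 mg/L.
After input B: C = (53.38·0.7543 + 0.061·0.57) / 53.44 = 0.754 mg/L.
170 L/s = 0.17 m³/s.
After input C: C = (53.44·0.754 + 0.17·38) / 53.61 = 0.8721 mg/L.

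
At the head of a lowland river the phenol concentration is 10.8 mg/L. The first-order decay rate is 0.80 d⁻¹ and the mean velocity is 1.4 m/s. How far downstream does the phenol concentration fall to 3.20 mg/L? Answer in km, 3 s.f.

From C = C₀·e^(−kt), t = ln(C₀/C)/k = ln(10.8/3.20)/0.80 = 1.216/0.80 = 1.52 d.
Distance = v·t = 1.4 m/s × 1.314e+05 s = 1.839e+05 m = 183.9 km.

184 km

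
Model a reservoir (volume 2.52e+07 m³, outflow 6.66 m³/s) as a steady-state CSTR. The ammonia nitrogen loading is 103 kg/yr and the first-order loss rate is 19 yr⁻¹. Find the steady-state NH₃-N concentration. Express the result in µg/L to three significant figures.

0.149 µg/L

Outflow Q = 6.66 m³/s × 3.156e+07 s/yr = 2.102e+08 m³/yr.
Steady-state CSTR mass balance: W = Q·C + k·V·C, so C = W/(Q + kV).
Q + kV = 2.102e+08 + 19·2.52e+07 = 6.89e+08 m³/yr.
C = 103/6.89e+08 = 1.495e-07 kg/m³ = 0.0001495 mg/L = 0.1495 µg/L.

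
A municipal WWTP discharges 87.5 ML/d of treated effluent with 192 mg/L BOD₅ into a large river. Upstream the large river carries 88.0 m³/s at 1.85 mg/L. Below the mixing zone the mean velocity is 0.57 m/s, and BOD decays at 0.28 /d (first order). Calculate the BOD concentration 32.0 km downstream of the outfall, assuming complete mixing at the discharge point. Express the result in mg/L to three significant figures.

87.5 ML/d = 1.013 m³/s.
After complete mixing, C₀ = (1.013·192 + 88·1.85) / 89.01 = 4.013 mg/L.
Travel time t = 3.2e+04 m / 0.57 m/s = 5.614e+04 s = 0.6498 d.
C = 4.013·exp(−0.28·0.6498) = 4.013·0.8337 = 3.346 mg/L.

3.35 mg/L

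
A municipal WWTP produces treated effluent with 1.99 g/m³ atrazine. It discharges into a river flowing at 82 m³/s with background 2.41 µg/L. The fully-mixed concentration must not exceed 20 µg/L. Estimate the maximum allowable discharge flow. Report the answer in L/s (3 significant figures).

2.41 µg/L = 0.00241 mg/L.
20 µg/L = 0.02 mg/L.
Mass balance at complete mixing: C_std·(Q_w + Q_r) = Q_w·C_e + Q_r·C_b.
Rearranging, Q_w = Q_r·(C_std − C_b)/(C_e − C_std) = 82·(0.02 − 0.00241) / (1.99 − 0.02) = 0.7322 m³/s.
= 732.2 L/s.

732 L/s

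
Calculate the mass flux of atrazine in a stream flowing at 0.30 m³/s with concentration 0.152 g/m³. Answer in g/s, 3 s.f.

0.0456 g/s

Mass flux = Q·C = 0.3 m³/s × 0.152 g/m³ = 0.0456 g/s.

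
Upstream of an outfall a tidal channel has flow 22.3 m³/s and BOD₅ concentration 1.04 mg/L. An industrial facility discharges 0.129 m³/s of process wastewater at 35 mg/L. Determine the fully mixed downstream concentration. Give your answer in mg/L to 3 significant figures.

By mass balance at complete mixing, C = (0.129·35 + 22.3·1.04) / (0.129 + 22.3) = 27.71/22.43 = 1.235 mg/L.

1.24 mg/L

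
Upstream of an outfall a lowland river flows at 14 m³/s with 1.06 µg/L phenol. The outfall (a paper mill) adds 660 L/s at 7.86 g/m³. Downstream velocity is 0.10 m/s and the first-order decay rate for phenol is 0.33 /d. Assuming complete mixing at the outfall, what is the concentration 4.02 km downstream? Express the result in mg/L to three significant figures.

0.304 mg/L

660 L/s = 0.66 m³/s.
1.06 µg/L = 0.00106 mg/L.
After complete mixing, C₀ = (0.66·7.86 + 14·0.00106) / 14.66 = 0.3549 mg/L.
Travel time t = 4020 m / 0.10 m/s = 4.02e+04 s = 0.4653 d.
C = 0.3549·exp(−0.33·0.4653) = 0.3549·0.8577 = 0.3044 mg/L.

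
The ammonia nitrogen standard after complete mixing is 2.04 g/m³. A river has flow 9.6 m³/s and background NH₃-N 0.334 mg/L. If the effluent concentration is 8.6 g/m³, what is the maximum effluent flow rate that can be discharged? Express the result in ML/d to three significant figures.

Mass balance at complete mixing: C_std·(Q_w + Q_r) = Q_w·C_e + Q_r·C_b.
Rearranging, Q_w = Q_r·(C_std − C_b)/(C_e − C_std) = 9.6·(2.04 − 0.334) / (8.6 − 2.04) = 2.497 m³/s.
= 215.7 ML/d.

216 ML/d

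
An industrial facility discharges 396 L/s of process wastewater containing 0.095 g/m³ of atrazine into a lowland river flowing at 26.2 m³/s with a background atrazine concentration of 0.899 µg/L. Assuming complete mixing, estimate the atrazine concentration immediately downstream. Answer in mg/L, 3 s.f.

0.00230 mg/L

396 L/s = 0.396 m³/s.
0.899 µg/L = 0.000899 mg/L.
By mass balance at complete mixing, C = (0.396·0.095 + 26.2·0.000899) / (0.396 + 26.2) = 0.06117/26.6 = 0.0023 mg/L.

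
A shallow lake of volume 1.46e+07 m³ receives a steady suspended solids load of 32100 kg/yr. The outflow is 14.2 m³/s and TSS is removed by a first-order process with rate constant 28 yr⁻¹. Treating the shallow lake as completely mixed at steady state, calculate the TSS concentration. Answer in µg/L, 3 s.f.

Outflow Q = 14.2 m³/s × 3.156e+07 s/yr = 4.481e+08 m³/yr.
Steady-state CSTR mass balance: W = Q·C + k·V·C, so C = W/(Q + kV).
Q + kV = 4.481e+08 + 28·1.46e+07 = 8.569e+08 m³/yr.
C = 32100/8.569e+08 = 3.746e-05 kg/m³ = 0.03746 mg/L = 37.46 µg/L.

37.5 µg/L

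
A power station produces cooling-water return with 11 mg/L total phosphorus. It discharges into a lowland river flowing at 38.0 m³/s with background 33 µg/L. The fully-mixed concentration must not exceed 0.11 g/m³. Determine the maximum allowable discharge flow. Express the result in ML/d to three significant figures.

33 µg/L = 0.033 mg/L.
Mass balance at complete mixing: C_std·(Q_w + Q_r) = Q_w·C_e + Q_r·C_b.
Rearranging, Q_w = Q_r·(C_std − C_b)/(C_e − C_std) = 38.0·(0.11 − 0.033) / (11 − 0.11) = 0.2687 m³/s.
= 23.21 ML/d.

23.2 ML/d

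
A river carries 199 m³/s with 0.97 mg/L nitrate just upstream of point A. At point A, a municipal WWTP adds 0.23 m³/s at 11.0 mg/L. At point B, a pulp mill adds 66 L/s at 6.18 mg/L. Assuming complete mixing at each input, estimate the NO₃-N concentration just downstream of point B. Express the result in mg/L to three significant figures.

After input A: C = (199·0.97 + 0.23·11) / 199.2 = 0.9816 mg/L.
66 L/s = 0.066 m³/s.
After input B: C = (199.2·0.9816 + 0.066·6.18) / 199.3 = 0.9833 mg/L.

0.983 mg/L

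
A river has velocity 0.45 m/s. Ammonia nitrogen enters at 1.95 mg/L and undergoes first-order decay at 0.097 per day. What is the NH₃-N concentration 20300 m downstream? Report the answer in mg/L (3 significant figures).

1.85 mg/L

Travel time t = 20300 m / 0.45 m/s = 2.03e+04/0.45 = 4.511e+04 s = 0.5221 d.
First-order decay: C = 1.95·exp(−0.097·0.5221) = 1.95·0.9506 = 1.854 mg/L.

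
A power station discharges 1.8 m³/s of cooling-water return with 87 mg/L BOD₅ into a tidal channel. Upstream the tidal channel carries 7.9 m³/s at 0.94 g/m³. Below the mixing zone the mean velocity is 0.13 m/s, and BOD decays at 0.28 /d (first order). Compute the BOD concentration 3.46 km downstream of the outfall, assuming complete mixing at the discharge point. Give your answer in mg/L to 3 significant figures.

After complete mixing, C₀ = (1.8·87 + 7.9·0.94) / 9.7 = 16.91 mg/L.
Travel time t = 3460 m / 0.13 m/s = 2.662e+04 s = 0.308 d.
C = 16.91·exp(−0.28·0.308) = 16.91·0.9174 = 15.51 mg/L.

15.5 mg/L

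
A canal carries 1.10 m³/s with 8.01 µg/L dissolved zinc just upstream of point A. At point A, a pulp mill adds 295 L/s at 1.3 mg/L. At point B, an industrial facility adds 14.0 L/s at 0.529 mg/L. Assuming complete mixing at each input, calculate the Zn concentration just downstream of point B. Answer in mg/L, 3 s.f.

8.01 µg/L = 0.00801 mg/L.
295 L/s = 0.295 m³/s.
After input A: C = (1.1·0.00801 + 0.295·1.3) / 1.395 = 0.2812 mg/L.
14.0 L/s = 0.014 m³/s.
After input B: C = (1.395·0.2812 + 0.014·0.529) / 1.409 = 0.2837 mg/L.

0.284 mg/L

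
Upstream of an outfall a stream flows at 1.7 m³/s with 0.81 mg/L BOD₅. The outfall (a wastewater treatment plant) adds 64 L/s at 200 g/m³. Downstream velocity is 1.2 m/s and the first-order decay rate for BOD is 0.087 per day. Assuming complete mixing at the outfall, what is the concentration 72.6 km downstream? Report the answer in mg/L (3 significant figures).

64 L/s = 0.064 m³/s.
After complete mixing, C₀ = (0.064·200 + 1.7·0.81) / 1.764 = 8.037 mg/L.
Travel time t = 7.26e+04 m / 1.2 m/s = 6.05e+04 s = 0.7002 d.
C = 8.037·exp(−0.087·0.7002) = 8.037·0.9409 = 7.562 mg/L.

7.56 mg/L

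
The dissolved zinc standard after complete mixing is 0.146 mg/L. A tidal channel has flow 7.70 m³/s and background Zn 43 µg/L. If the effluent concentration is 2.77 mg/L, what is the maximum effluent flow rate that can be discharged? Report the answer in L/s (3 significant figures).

302 L/s

43 µg/L = 0.043 mg/L.
Mass balance at complete mixing: C_std·(Q_w + Q_r) = Q_w·C_e + Q_r·C_b.
Rearranging, Q_w = Q_r·(C_std − C_b)/(C_e − C_std) = 7.70·(0.146 − 0.043) / (2.77 − 0.146) = 0.3022 m³/s.
= 302.2 L/s.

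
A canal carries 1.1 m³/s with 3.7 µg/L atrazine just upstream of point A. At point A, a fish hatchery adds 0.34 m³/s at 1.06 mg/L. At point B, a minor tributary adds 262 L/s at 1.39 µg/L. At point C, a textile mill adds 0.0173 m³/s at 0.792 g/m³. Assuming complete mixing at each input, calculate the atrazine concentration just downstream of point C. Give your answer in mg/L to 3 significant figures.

0.220 mg/L

3.7 µg/L = 0.0037 mg/L.
After input A: C = (1.1·0.0037 + 0.34·1.06) / 1.44 = 0.2531 mg/L.
262 L/s = 0.262 m³/s.
1.39 µg/L = 0.00139 mg/L.
After input B: C = (1.44·0.2531 + 0.262·0.00139) / 1.702 = 0.2144 mg/L.
After input C: C = (1.702·0.2144 + 0.0173·0.792) / 1.719 = 0.2202 mg/L.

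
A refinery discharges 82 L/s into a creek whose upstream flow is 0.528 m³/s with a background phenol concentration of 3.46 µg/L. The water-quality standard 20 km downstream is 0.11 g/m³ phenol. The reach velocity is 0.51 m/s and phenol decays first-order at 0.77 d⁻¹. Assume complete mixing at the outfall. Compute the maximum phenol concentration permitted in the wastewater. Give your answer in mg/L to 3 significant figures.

82 L/s = 0.082 m³/s.
3.46 µg/L = 0.00346 mg/L.
Travel time to the compliance point: t = 2e+04/0.51 = 3.922e+04 s = 0.4539 d; decay factor exp(−0.77·0.4539) = 0.705.
So the concentration just after mixing may be at most 0.11/0.705 = 0.156 mg/L.
Mass balance: 0.156·0.61 = 0.082·Cₑ + 0.528·0.00346.
Cₑ = (0.09517 − 0.001827) / 0.082 = 1.138 mg/L.

1.14 mg/L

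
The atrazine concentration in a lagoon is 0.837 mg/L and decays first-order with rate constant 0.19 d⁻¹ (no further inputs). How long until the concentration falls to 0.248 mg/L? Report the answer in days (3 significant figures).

t = ln(C₀/C)/k = ln(0.837/0.248)/0.19 = 1.216/0.19 = 6.402 d.

6.40 d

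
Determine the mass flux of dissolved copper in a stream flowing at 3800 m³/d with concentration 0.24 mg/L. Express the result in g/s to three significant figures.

3800 m³/d = 0.04398 m³/s.
Mass flux = Q·C = 0.04398 m³/s × 0.24 g/m³ = 0.01056 g/s.

0.0106 g/s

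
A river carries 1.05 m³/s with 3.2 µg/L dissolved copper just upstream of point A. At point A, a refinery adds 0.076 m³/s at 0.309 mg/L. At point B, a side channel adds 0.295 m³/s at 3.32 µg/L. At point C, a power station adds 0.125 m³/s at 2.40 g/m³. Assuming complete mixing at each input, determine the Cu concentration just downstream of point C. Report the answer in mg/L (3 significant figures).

0.212 mg/L

3.2 µg/L = 0.0032 mg/L.
After input A: C = (1.05·0.0032 + 0.076·0.309) / 1.126 = 0.02384 mg/L.
3.32 µg/L = 0.00332 mg/L.
After input B: C = (1.126·0.02384 + 0.295·0.00332) / 1.421 = 0.01958 mg/L.
After input C: C = (1.421·0.01958 + 0.125·2.4) / 1.546 = 0.212 mg/L.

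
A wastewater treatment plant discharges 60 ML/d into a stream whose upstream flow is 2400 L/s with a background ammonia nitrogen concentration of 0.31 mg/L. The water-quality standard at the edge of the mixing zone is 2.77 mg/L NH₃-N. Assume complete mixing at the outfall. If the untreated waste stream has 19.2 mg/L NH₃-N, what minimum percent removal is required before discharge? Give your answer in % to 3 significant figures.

41.3 %

60 ML/d = 0.6944 m³/s.
2400 L/s = 2.4 m³/s.
Mass balance: 2.77·3.094 = 0.6944·Cₑ + 2.4·0.31.
Cₑ = (8.572 − 0.744) / 0.6944 = 11.27 mg/L.
Required removal = 1 − 11.27/19.2 = 41.29 %.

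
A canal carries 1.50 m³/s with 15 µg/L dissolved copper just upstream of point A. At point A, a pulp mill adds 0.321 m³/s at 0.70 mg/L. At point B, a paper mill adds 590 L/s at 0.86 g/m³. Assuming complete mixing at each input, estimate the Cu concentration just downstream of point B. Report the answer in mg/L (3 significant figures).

0.313 mg/L

15 µg/L = 0.015 mg/L.
After input A: C = (1.5·0.015 + 0.321·0.7) / 1.821 = 0.1357 mg/L.
590 L/s = 0.59 m³/s.
After input B: C = (1.821·0.1357 + 0.59·0.86) / 2.411 = 0.313 mg/L.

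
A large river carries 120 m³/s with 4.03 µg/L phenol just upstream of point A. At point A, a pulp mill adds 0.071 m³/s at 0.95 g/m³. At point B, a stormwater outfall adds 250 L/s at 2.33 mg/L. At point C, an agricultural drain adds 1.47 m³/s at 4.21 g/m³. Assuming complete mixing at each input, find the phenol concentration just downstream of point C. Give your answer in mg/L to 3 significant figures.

4.03 µg/L = 0.00403 mg/L.
After input A: C = (120·0.00403 + 0.071·0.95) / 120.1 = 0.004589 mg/L.
250 L/s = 0.25 m³/s.
After input B: C = (120.1·0.004589 + 0.25·2.33) / 120.3 = 0.009421 mg/L.
After input C: C = (120.3·0.009421 + 1.47·4.21) / 121.8 = 0.06012 mg/L.

0.0601 mg/L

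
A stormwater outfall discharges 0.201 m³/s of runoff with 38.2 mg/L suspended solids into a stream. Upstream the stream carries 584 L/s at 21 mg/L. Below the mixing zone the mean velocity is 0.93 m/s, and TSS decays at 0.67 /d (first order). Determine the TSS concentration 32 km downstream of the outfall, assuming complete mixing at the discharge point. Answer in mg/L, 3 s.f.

19.5 mg/L

584 L/s = 0.584 m³/s.
After complete mixing, C₀ = (0.201·38.2 + 0.584·21) / 0.785 = 25.4 mg/L.
Travel time t = 3.2e+04 m / 0.93 m/s = 3.441e+04 s = 0.3982 d.
C = 25.4·exp(−0.67·0.3982) = 25.4·0.7658 = 19.45 mg/L.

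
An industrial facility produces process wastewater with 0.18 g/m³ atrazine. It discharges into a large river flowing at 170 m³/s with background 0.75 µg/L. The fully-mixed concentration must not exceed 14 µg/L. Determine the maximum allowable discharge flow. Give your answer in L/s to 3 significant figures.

0.75 µg/L = 0.00075 mg/L.
14 µg/L = 0.014 mg/L.
Mass balance at complete mixing: C_std·(Q_w + Q_r) = Q_w·C_e + Q_r·C_b.
Rearranging, Q_w = Q_r·(C_std − C_b)/(C_e − C_std) = 170·(0.014 − 0.00075) / (0.18 − 0.014) = 13.57 m³/s.
= 1.357e+04 L/s.

13600 L/s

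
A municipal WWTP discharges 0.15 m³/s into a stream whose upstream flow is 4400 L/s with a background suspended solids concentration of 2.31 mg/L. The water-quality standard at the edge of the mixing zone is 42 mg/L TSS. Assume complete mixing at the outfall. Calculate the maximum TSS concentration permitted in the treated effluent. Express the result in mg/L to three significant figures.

4400 L/s = 4.4 m³/s.
Mass balance: 42·4.55 = 0.15·Cₑ + 4.4·2.31.
Cₑ = (191.1 − 10.16) / 0.15 = 1206 mg/L.

1210 mg/L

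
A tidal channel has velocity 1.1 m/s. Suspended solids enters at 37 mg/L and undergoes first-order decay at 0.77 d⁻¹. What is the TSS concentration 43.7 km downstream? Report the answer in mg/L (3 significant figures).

26.0 mg/L

Travel time t = 43.7 km / 1.1 m/s = 4.37e+04/1.1 = 3.973e+04 s = 0.4598 d.
First-order decay: C = 37·exp(−0.77·0.4598) = 37·0.7018 = 25.97 mg/L.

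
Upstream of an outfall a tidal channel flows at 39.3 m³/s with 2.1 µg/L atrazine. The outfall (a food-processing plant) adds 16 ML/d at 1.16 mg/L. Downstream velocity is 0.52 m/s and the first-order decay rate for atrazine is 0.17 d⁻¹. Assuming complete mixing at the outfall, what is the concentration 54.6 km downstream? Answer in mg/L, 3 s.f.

0.00612 mg/L

16 ML/d = 0.1852 m³/s.
2.1 µg/L = 0.0021 mg/L.
After complete mixing, C₀ = (0.1852·1.16 + 39.3·0.0021) / 39.49 = 0.007531 mg/L.
Travel time t = 5.46e+04 m / 0.52 m/s = 1.05e+05 s = 1.215 d.
C = 0.007531·exp(−0.17·1.215) = 0.007531·0.8133 = 0.006125 mg/L.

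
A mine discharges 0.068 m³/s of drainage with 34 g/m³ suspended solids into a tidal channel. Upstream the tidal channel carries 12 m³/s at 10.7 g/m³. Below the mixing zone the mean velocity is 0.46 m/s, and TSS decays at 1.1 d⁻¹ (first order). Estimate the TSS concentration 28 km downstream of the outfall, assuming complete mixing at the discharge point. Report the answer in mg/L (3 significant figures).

After complete mixing, C₀ = (0.068·34 + 12·10.7) / 12.07 = 10.83 mg/L.
Travel time t = 2.8e+04 m / 0.46 m/s = 6.087e+04 s = 0.7045 d.
C = 10.83·exp(−1.1·0.7045) = 10.83·0.4607 = 4.99 mg/L.

4.99 mg/L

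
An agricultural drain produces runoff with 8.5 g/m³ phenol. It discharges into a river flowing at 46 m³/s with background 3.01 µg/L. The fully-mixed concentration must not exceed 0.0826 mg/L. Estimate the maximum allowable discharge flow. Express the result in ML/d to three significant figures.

37.6 ML/d

3.01 µg/L = 0.00301 mg/L.
Mass balance at complete mixing: C_std·(Q_w + Q_r) = Q_w·C_e + Q_r·C_b.
Rearranging, Q_w = Q_r·(C_std − C_b)/(C_e − C_std) = 46·(0.0826 − 0.00301) / (8.5 − 0.0826) = 0.4349 m³/s.
= 37.58 ML/d.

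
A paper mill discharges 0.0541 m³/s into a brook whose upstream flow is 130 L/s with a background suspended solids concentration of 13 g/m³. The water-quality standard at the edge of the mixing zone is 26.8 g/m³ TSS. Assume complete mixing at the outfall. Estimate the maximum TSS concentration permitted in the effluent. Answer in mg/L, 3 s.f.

130 L/s = 0.13 m³/s.
Mass balance: 26.8·0.1841 = 0.0541·Cₑ + 0.13·13.
Cₑ = (4.934 − 1.69) / 0.0541 = 59.96 mg/L.

60.0 mg/L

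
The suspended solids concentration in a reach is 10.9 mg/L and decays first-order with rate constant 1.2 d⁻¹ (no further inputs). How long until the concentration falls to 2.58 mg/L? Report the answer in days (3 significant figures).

t = ln(C₀/C)/k = ln(10.9/2.58)/1.2 = 1.441/1.2 = 1.201 d.

1.20 d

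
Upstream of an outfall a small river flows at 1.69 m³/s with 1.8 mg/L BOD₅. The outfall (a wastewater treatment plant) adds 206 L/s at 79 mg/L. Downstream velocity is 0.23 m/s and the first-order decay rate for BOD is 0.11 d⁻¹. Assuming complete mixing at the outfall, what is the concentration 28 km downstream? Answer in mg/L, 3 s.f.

206 L/s = 0.206 m³/s.
After complete mixing, C₀ = (0.206·79 + 1.69·1.8) / 1.896 = 10.19 mg/L.
Travel time t = 2.8e+04 m / 0.23 m/s = 1.217e+05 s = 1.409 d.
C = 10.19·exp(−0.11·1.409) = 10.19·0.8564 = 8.725 mg/L.

8.73 mg/L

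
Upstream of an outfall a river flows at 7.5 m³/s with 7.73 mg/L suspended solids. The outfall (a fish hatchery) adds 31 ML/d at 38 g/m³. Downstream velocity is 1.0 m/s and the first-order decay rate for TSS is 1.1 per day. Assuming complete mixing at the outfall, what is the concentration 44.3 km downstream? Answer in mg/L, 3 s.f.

5.18 mg/L

31 ML/d = 0.3588 m³/s.
After complete mixing, C₀ = (0.3588·38 + 7.5·7.73) / 7.859 = 9.112 mg/L.
Travel time t = 4.43e+04 m / 1.0 m/s = 4.43e+04 s = 0.5127 d.
C = 9.112·exp(−1.1·0.5127) = 9.112·0.5689 = 5.184 mg/L.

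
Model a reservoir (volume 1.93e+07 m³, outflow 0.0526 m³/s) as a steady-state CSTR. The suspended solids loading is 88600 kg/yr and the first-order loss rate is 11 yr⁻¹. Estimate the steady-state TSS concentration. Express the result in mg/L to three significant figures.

0.414 mg/L

Outflow Q = 0.0526 m³/s × 3.156e+07 s/yr = 1.66e+06 m³/yr.
Steady-state CSTR mass balance: W = Q·C + k·V·C, so C = W/(Q + kV).
Q + kV = 1.66e+06 + 11·1.93e+07 = 2.14e+08 m³/yr.
C = 88600/2.14e+08 = 0.0004141 kg/m³ = 0.4141 mg/L.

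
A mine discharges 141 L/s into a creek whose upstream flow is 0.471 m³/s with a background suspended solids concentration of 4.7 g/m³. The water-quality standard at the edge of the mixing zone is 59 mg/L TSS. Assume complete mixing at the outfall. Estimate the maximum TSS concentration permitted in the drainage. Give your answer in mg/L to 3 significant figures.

141 L/s = 0.141 m³/s.
Mass balance: 59·0.612 = 0.141·Cₑ + 0.471·4.7.
Cₑ = (36.11 − 2.214) / 0.141 = 240.4 mg/L.

240 mg/L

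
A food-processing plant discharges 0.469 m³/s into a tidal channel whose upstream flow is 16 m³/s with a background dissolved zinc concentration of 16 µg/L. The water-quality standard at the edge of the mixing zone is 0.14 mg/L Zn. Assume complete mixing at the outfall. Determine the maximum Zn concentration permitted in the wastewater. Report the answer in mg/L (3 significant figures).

16 µg/L = 0.016 mg/L.
Mass balance: 0.14·16.47 = 0.469·Cₑ + 16·0.016.
Cₑ = (2.306 − 0.256) / 0.469 = 4.37 mg/L.

4.37 mg/L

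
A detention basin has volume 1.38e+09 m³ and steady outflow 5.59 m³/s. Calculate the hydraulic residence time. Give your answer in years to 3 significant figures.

7.82 yr

Q = 5.59 m³/s × 3.156e+07 s/yr = 1.764e+08 m³/yr.
Hydraulic residence time τ = V/Q = 1.38e+09/1.764e+08 = 7.823 yr.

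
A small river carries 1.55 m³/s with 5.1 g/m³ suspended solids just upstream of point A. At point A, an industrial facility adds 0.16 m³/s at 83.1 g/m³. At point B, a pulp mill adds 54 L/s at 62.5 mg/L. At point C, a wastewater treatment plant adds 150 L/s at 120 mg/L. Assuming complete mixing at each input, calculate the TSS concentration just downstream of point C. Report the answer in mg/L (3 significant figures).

22.2 mg/L

After input A: C = (1.55·5.1 + 0.16·83.1) / 1.71 = 12.4 mg/L.
54 L/s = 0.054 m³/s.
After input B: C = (1.71·12.4 + 0.054·62.5) / 1.764 = 13.93 mg/L.
150 L/s = 0.15 m³/s.
After input C: C = (1.764·13.93 + 0.15·120) / 1.914 = 22.24 mg/L.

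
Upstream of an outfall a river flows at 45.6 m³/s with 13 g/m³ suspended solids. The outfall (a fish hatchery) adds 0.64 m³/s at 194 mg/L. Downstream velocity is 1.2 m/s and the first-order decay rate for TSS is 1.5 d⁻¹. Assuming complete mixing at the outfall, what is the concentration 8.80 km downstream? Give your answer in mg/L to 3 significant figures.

13.7 mg/L

After complete mixing, C₀ = (0.64·194 + 45.6·13) / 46.24 = 15.51 mg/L.
Travel time t = 8800 m / 1.2 m/s = 7333 s = 0.08488 d.
C = 15.51·exp(−1.5·0.08488) = 15.51·0.8805 = 13.65 mg/L.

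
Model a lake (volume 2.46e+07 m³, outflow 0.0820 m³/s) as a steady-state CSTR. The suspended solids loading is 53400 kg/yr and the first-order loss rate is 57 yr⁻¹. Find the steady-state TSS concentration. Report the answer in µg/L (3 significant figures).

Outflow Q = 0.0820 m³/s × 3.156e+07 s/yr = 2.588e+06 m³/yr.
Steady-state CSTR mass balance: W = Q·C + k·V·C, so C = W/(Q + kV).
Q + kV = 2.588e+06 + 57·2.46e+07 = 1.405e+09 m³/yr.
C = 53400/1.405e+09 = 3.801e-05 kg/m³ = 0.03801 mg/L = 38.01 µg/L.

38.0 µg/L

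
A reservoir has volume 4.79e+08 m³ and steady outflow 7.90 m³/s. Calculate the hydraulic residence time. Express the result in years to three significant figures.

1.92 yr

Q = 7.90 m³/s × 3.156e+07 s/yr = 2.493e+08 m³/yr.
Hydraulic residence time τ = V/Q = 4.79e+08/2.493e+08 = 1.921 yr.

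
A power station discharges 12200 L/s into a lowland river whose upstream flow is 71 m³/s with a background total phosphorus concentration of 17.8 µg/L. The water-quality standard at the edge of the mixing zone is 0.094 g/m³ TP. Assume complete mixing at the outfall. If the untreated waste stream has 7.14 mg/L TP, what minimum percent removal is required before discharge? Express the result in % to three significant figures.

12200 L/s = 12.2 m³/s.
17.8 µg/L = 0.0178 mg/L.
Mass balance: 0.094·83.2 = 12.2·Cₑ + 71·0.0178.
Cₑ = (7.821 − 1.264) / 12.2 = 0.5375 mg/L.
Required removal = 1 − 0.5375/7.14 = 92.47 %.

92.5 %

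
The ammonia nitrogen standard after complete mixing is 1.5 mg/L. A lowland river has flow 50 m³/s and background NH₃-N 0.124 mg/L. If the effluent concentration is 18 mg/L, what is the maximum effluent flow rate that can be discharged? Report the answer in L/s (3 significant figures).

4170 L/s

Mass balance at complete mixing: C_std·(Q_w + Q_r) = Q_w·C_e + Q_r·C_b.
Rearranging, Q_w = Q_r·(C_std − C_b)/(C_e − C_std) = 50·(1.5 − 0.124) / (18 − 1.5) = 4.17 m³/s.
= 4170 L/s.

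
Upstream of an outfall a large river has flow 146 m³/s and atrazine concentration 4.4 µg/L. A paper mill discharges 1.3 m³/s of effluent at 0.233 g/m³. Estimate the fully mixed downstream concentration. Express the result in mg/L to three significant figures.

4.4 µg/L = 0.0044 mg/L.
Conservation of mass across the mixing zone: C = (1.3·0.233 + 146·0.0044) / (1.3 + 146) = 0.9453/147.3 = 0.006418 mg/L.

0.00642 mg/L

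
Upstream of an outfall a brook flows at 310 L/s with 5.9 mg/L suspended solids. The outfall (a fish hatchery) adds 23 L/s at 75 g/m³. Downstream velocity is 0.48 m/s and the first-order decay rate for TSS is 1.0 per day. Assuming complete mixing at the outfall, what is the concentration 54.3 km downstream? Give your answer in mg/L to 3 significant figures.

2.88 mg/L

23 L/s = 0.023 m³/s.
310 L/s = 0.31 m³/s.
After complete mixing, C₀ = (0.023·75 + 0.31·5.9) / 0.333 = 10.67 mg/L.
Travel time t = 5.43e+04 m / 0.48 m/s = 1.131e+05 s = 1.309 d.
C = 10.67·exp(−1.0·1.309) = 10.67·0.27 = 2.882 mg/L.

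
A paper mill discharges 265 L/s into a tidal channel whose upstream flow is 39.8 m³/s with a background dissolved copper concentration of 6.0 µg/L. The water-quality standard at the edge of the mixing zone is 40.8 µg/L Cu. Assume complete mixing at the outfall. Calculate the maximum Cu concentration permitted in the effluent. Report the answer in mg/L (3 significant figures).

5.27 mg/L

265 L/s = 0.265 m³/s.
6.0 µg/L = 0.006 mg/L.
40.8 µg/L = 0.0408 mg/L.
Mass balance: 0.0408·40.06 = 0.265·Cₑ + 39.8·0.006.
Cₑ = (1.635 − 0.2388) / 0.265 = 5.267 mg/L.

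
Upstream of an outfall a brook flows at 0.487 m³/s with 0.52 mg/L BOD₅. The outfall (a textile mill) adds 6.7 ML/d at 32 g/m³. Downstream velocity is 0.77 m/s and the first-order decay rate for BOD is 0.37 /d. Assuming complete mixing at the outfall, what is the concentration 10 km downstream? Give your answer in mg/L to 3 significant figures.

4.58 mg/L

6.7 ML/d = 0.07755 m³/s.
After complete mixing, C₀ = (0.07755·32 + 0.487·0.52) / 0.5645 = 4.844 mg/L.
Travel time t = 1e+04 m / 0.77 m/s = 1.299e+04 s = 0.1503 d.
C = 4.844·exp(−0.37·0.1503) = 4.844·0.9459 = 4.582 mg/L.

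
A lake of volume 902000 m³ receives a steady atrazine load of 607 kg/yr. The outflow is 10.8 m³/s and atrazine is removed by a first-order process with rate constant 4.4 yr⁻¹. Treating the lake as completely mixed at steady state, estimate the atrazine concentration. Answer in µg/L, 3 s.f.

1.76 µg/L

Outflow Q = 10.8 m³/s × 3.156e+07 s/yr = 3.408e+08 m³/yr.
Steady-state CSTR mass balance: W = Q·C + k·V·C, so C = W/(Q + kV).
Q + kV = 3.408e+08 + 4.4·902000 = 3.448e+08 m³/yr.
C = 607/3.448e+08 = 1.76e-06 kg/m³ = 0.00176 mg/L = 1.76 µg/L.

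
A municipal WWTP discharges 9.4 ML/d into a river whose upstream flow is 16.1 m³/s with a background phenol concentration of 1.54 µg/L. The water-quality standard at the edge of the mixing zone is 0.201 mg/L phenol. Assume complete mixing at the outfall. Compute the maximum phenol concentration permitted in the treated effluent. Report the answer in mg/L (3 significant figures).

9.4 ML/d = 0.1088 m³/s.
1.54 µg/L = 0.00154 mg/L.
Mass balance: 0.201·16.21 = 0.1088·Cₑ + 16.1·0.00154.
Cₑ = (3.258 − 0.02479) / 0.1088 = 29.72 mg/L.

29.7 mg/L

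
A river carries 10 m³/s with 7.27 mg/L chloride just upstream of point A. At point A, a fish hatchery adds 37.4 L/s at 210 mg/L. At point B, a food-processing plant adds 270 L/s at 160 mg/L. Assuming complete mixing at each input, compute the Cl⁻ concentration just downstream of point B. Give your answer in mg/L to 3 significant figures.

12.0 mg/L

37.4 L/s = 0.0374 m³/s.
After input A: C = (10·7.27 + 0.0374·210) / 10.04 = 8.025 mg/L.
270 L/s = 0.27 m³/s.
After input B: C = (10.04·8.025 + 0.27·160) / 10.31 = 12.01 mg/L.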